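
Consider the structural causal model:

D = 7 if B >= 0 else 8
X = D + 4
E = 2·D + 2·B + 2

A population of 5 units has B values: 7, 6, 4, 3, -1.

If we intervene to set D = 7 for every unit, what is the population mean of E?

The intervention sets D=7 in all 5 units regardless of B. Recomputing E per unit gives 30, 28, 24, 22, 14; average 23.6.

23.6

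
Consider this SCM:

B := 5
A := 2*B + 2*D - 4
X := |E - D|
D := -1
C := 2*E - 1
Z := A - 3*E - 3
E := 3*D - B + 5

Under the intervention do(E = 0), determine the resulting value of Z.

Intervening sets E = 0 and removes its equation (E := 3*D - B + 5).
A = 2*B + 2*D - 4  [with B=5, D=-1]  = 4
Z = A - 3*E - 3  [with A=4, E=0]  = 1

1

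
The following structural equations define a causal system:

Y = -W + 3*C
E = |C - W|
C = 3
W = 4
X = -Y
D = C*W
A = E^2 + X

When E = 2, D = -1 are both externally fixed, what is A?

The joint intervention fixes E = 2, D = -1, removing each variable's own equation.
Y = -W + 3*C  [with W=4, C=3]  = 5
X = -Y  [with Y=5]  = -5
A = E^2 + X  [with E=2, X=-5]  = -1

-1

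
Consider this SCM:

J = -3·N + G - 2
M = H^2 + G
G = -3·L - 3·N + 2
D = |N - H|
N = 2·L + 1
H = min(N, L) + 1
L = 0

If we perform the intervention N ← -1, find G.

5

The intervention breaks the incoming arrows to N: N = 2·L + 1 no longer applies, and N = -1.
G = -3·L - 3·N + 2  [with L=0, N=-1]  = 5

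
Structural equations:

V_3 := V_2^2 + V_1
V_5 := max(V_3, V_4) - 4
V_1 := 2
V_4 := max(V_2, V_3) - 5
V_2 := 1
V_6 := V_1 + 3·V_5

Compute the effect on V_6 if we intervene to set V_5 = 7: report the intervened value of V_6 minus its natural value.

24

The intervention breaks the incoming arrows to V_5: V_5 := max(V_3, V_4) - 4 no longer applies, and V_5 = 7.
V_6 = V_1 + 3·V_5  [with V_1=2, V_5=7]  = 23
Without intervention: V_3 = V_2^2 + V_1  [with V_2=1, V_1=2]  = 3; V_4 = max(V_2, V_3) - 5  [with V_2=1, V_3=3]  = -2; V_5 = max(V_3, V_4) - 4  [with V_3=3, V_4=-2]  = -1; V_6 = V_1 + 3·V_5  [with V_1=2, V_5=-1]  = -1.
Change = 23 − (-1) = 24.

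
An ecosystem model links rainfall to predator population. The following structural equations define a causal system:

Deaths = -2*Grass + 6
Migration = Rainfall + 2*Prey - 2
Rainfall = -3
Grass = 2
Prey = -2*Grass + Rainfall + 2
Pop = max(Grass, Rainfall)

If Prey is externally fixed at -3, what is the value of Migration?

do(Prey=-3) replaces the equation Prey = -2*Grass + Rainfall + 2 with the constant Prey = -3.
Migration = Rainfall + 2*Prey - 2  [with Rainfall=-3, Prey=-3]  = -11

-11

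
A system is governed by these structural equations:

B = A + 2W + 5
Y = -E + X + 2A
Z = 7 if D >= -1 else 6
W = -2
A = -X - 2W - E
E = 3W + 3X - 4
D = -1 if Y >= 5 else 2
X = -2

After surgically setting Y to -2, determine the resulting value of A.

The intervention breaks the incoming arrows to Y: Y = -E + X + 2A no longer applies, and Y = -2.
Since A is not a descendant of the intervened variable, it is unaffected.
E = 3W + 3X - 4  [with W=-2, X=-2]  = -16
A = -X - 2W - E  [with X=-2, W=-2, E=-16]  = 22

22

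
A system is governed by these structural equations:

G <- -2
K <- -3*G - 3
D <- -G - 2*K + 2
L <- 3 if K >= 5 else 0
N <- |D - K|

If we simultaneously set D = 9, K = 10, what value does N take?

1

Setting D = 9, K = 10 by intervention discards those variables' equations.
N = |D - K|  [with D=9, K=10]  = 1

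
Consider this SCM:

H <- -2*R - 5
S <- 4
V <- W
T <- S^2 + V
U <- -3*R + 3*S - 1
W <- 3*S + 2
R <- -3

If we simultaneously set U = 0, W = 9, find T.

Under do(U = 0, W = 9), each intervened variable's structural equation is replaced by its fixed value.
V = W  [with W=9]  = 9
T = S^2 + V  [with S=4, V=9]  = 25

25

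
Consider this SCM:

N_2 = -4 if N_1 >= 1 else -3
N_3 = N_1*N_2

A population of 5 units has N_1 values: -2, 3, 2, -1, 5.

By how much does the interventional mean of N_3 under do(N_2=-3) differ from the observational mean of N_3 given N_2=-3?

-8.7

Every unit gets N_2=-3 under the intervention. N_3 values become 6, -9, -6, 3, -15; E[N_3|do(N_2=-3)] = -4.2.
Observing N_2=-3 restricts to units where N_2's equation naturally yields -3: N_1 ∈ {-2, -1}. In that subpopulation N_3 = 6, 3, mean 4.5.
Difference = -4.2 − 4.5 = -8.7.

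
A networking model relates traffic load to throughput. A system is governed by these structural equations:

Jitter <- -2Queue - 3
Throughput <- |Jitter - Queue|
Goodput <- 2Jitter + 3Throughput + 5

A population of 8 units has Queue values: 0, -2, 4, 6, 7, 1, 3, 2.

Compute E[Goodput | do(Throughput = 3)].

-2.5

The intervention sets Throughput=3 in all 8 units regardless of Queue. Recomputing Goodput per unit gives 8, 16, -8, -16, -20, 4, -4, 0; average -2.5.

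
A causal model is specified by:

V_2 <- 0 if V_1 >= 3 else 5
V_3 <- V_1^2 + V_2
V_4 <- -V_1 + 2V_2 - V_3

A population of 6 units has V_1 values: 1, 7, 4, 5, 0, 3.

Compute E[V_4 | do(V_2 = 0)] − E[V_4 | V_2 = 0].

Every unit gets V_2=0 under the intervention. V_4 values become -2, -56, -20, -30, 0, -12; E[V_4|do(V_2=0)] = -20.
Conditioning on V_2=0 selects the 4 unit(s) with V_1 ∈ {7, 4, 5, 3}. Their V_4 values: -56, -20, -30, -12. Mean = -29.5.
Difference = -20 − (-29.5) = 9.5.

9.5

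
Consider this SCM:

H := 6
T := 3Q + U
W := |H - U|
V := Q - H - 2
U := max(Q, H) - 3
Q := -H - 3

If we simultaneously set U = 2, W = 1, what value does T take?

-25

The joint intervention fixes U = 2, W = 1, removing each variable's own equation.
Q = -H - 3  [with H=6]  = -9
T = 3Q + U  [with Q=-9, U=2]  = -25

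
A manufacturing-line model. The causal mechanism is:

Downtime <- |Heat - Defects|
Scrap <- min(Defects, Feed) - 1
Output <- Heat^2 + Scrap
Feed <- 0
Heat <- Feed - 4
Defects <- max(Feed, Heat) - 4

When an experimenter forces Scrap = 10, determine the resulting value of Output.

26

Intervening sets Scrap = 10 and removes its equation (Scrap <- min(Defects, Feed) - 1).
Heat = Feed - 4  [with Feed=0]  = -4
Output = Heat^2 + Scrap  [with Heat=-4, Scrap=10]  = 26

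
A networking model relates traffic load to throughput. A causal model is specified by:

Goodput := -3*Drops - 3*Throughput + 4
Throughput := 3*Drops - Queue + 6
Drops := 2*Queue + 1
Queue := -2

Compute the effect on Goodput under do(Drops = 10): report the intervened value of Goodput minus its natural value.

-156

Under do(Drops=10), the mechanism Drops := 2*Queue + 1 is discarded; Drops is fixed at 10.
Throughput = 3*Drops - Queue + 6  [with Drops=10, Queue=-2]  = 38
Goodput = -3*Drops - 3*Throughput + 4  [with Drops=10, Throughput=38]  = -140
Without intervention: Drops = 2*Queue + 1  [with Queue=-2]  = -3; Throughput = 3*Drops - Queue + 6  [with Drops=-3, Queue=-2]  = -1; Goodput = -3*Drops - 3*Throughput + 4  [with Drops=-3, Throughput=-1]  = 16.
Change = -140 − 16 = -156.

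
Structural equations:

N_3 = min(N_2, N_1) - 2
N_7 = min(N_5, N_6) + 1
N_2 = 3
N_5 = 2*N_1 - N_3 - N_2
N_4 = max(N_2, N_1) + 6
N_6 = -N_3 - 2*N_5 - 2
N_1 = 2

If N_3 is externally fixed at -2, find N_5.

do(N_3=-2) replaces the equation N_3 = min(N_2, N_1) - 2 with the constant N_3 = -2.
N_5 = 2*N_1 - N_3 - N_2  [with N_1=2, N_3=-2, N_2=3]  = 3

3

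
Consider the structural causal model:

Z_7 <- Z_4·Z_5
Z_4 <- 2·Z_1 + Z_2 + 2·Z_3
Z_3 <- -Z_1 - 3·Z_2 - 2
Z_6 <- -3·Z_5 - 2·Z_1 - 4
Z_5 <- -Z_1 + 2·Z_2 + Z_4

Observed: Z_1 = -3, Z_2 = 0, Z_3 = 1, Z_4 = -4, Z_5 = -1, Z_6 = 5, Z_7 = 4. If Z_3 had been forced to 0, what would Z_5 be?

do(Z_3=0) replaces the equation Z_3 <- -Z_1 - 3·Z_2 - 2 with the constant Z_3 = 0.
Z_4 = 2·Z_1 + Z_2 + 2·Z_3  [with Z_1=-3, Z_2=0, Z_3=0]  = -6
Z_5 = -Z_1 + 2·Z_2 + Z_4  [with Z_1=-3, Z_2=0, Z_4=-6]  = -3

-3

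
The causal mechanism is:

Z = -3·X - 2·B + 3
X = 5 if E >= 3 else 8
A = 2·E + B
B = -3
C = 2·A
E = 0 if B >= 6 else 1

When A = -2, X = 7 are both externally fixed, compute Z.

-12

Setting A = -2, X = 7 by intervention discards those variables' equations.
Z = -3·X - 2·B + 3  [with X=7, B=-3]  = -12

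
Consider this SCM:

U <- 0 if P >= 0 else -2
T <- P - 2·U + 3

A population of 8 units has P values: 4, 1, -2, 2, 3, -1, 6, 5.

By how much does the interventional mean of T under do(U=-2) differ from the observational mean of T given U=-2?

3.75

Every unit gets U=-2 under the intervention. T values become 11, 8, 5, 9, 10, 6, 13, 12; E[T|do(U=-2)] = 9.25.
Conditioning on U=-2 selects the 2 unit(s) with P ∈ {-2, -1}. Their T values: 5, 6. Mean = 5.5.
Difference = 9.25 − 5.5 = 3.75.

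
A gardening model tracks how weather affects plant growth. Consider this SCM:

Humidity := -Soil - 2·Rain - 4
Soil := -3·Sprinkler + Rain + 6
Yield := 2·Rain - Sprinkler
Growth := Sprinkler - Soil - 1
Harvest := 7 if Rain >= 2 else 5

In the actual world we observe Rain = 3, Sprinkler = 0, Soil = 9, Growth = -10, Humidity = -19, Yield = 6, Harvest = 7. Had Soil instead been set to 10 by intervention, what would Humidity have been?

-20

do(Soil=10) replaces the equation Soil := -3·Sprinkler + Rain + 6 with the constant Soil = 10.
Humidity = -Soil - 2·Rain - 4  [with Soil=10, Rain=3]  = -20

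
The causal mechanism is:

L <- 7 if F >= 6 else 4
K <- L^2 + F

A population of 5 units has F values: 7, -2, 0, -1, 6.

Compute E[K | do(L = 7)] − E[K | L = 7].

-4.5

Every unit gets L=7 under the intervention. K values become 56, 47, 49, 48, 55; E[K|do(L=7)] = 51.
Conditioning on L=7 selects the 2 unit(s) with F ∈ {7, 6}. Their K values: 56, 55. Mean = 55.5.
Difference = 51 − 55.5 = -4.5.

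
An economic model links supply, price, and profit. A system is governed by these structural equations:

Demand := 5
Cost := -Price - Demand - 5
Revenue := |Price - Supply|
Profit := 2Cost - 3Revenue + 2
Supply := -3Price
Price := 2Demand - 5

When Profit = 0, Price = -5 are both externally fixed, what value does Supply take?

The joint intervention fixes Profit = 0, Price = -5, removing each variable's own equation.
Supply = -3Price  [with Price=-5]  = 15

15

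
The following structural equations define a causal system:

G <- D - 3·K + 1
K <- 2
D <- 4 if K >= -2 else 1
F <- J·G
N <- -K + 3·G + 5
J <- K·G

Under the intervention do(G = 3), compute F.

18

do(G=3) replaces the equation G <- D - 3·K + 1 with the constant G = 3.
J = K·G  [with K=2, G=3]  = 6
F = J·G  [with J=6, G=3]  = 18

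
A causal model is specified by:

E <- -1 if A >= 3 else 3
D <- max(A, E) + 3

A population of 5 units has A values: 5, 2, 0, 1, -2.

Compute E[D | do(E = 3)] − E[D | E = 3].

0.4

The intervention sets E=3 in all 5 units regardless of A. Recomputing D per unit gives 8, 6, 6, 6, 6; average 6.4.
Conditioning on E=3 selects the 4 unit(s) with A ∈ {2, 0, 1, -2}. Their D values: 6, 6, 6, 6. Mean = 6.
Difference = 6.4 − 6 = 0.4.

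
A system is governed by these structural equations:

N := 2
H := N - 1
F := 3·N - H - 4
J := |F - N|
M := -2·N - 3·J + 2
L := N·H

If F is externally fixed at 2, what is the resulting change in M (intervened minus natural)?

do(F=2) replaces the equation F := 3·N - H - 4 with the constant F = 2.
J = |F - N|  [with F=2, N=2]  = 0
M = -2·N - 3·J + 2  [with N=2, J=0]  = -2
Without intervention: H = N - 1  [with N=2]  = 1; F = 3·N - H - 4  [with N=2, H=1]  = 1; J = |F - N|  [with F=1, N=2]  = 1; M = -2·N - 3·J + 2  [with N=2, J=1]  = -5.
Change = -2 − (-5) = 3.

3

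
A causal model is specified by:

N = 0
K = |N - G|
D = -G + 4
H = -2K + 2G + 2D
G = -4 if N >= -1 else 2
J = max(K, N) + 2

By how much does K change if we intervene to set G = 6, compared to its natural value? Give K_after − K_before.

2

The intervention breaks the incoming arrows to G: G = -4 if N >= -1 else 2 no longer applies, and G = 6.
K = |N - G|  [with N=0, G=6]  = 6
Without intervention: G = -4 if N >= -1 else 2  [with N=0]  = -4; K = |N - G|  [with N=0, G=-4]  = 4.
Change = 6 − 4 = 2.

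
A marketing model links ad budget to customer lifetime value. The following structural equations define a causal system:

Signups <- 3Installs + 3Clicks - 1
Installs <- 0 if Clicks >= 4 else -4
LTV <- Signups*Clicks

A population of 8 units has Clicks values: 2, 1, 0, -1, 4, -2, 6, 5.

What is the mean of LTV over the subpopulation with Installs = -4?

Observing Installs=-4 restricts to units where Installs's equation naturally yields -4: Clicks ∈ {2, 1, 0, -1, -2}. In that subpopulation LTV = -14, -10, 0, 16, 38, mean 6.

6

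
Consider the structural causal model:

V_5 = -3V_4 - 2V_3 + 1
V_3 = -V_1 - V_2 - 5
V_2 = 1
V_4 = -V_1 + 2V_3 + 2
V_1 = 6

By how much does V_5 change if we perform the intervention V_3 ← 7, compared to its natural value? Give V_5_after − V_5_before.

-152

do(V_3=7) replaces the equation V_3 = -V_1 - V_2 - 5 with the constant V_3 = 7.
V_4 = -V_1 + 2V_3 + 2  [with V_1=6, V_3=7]  = 10
V_5 = -3V_4 - 2V_3 + 1  [with V_4=10, V_3=7]  = -43
Without intervention: V_3 = -V_1 - V_2 - 5  [with V_1=6, V_2=1]  = -12; V_4 = -V_1 + 2V_3 + 2  [with V_1=6, V_3=-12]  = -28; V_5 = -3V_4 - 2V_3 + 1  [with V_4=-28, V_3=-12]  = 109.
Change = -43 − 109 = -152.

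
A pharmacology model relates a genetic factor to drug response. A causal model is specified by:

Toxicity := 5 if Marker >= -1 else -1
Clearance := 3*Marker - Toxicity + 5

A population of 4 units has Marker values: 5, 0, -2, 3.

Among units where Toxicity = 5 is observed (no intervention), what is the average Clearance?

8

Observing Toxicity=5 restricts to units where Toxicity's equation naturally yields 5: Marker ∈ {5, 0, 3}. In that subpopulation Clearance = 15, 0, 9, mean 8.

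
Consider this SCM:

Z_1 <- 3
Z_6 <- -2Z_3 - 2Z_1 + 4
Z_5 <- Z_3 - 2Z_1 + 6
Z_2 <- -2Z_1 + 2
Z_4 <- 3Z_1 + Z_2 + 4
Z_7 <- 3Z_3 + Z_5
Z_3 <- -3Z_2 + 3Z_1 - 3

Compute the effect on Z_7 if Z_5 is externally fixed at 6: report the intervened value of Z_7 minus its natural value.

-12

Under do(Z_5=6), the mechanism Z_5 <- Z_3 - 2Z_1 + 6 is discarded; Z_5 is fixed at 6.
Z_2 = -2Z_1 + 2  [with Z_1=3]  = -4
Z_3 = -3Z_2 + 3Z_1 - 3  [with Z_2=-4, Z_1=3]  = 18
Z_7 = 3Z_3 + Z_5  [with Z_3=18, Z_5=6]  = 60
Without intervention: Z_2 = -2Z_1 + 2  [with Z_1=3]  = -4; Z_3 = -3Z_2 + 3Z_1 - 3  [with Z_2=-4, Z_1=3]  = 18; Z_5 = Z_3 - 2Z_1 + 6  [with Z_3=18, Z_1=3]  = 18; Z_7 = 3Z_3 + Z_5  [with Z_3=18, Z_5=18]  = 72.
Change = 60 − 72 = -12.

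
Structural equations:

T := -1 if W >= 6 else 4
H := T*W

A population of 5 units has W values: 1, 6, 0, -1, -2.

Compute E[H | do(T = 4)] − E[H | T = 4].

5.2

The intervention sets T=4 in all 5 units regardless of W. Recomputing H per unit gives 4, 24, 0, -4, -8; average 3.2.
Conditioning on T=4 selects the 4 unit(s) with W ∈ {1, 0, -1, -2}. Their H values: 4, 0, -4, -8. Mean = -2.
Difference = 3.2 − (-2) = 5.2.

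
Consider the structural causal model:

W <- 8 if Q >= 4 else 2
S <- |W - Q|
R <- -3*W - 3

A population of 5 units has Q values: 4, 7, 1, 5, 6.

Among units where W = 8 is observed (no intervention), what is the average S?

Observing W=8 restricts to units where W's equation naturally yields 8: Q ∈ {4, 7, 5, 6}. In that subpopulation S = 4, 1, 3, 2, mean 2.5.

2.5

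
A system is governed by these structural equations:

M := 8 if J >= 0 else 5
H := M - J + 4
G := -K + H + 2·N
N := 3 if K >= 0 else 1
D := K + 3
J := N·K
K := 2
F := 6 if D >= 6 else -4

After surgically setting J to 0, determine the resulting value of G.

16

The intervention breaks the incoming arrows to J: J := N·K no longer applies, and J = 0.
N = 3 if K >= 0 else 1  [with K=2]  = 3
M = 8 if J >= 0 else 5  [with J=0]  = 8
H = M - J + 4  [with M=8, J=0]  = 12
G = -K + H + 2·N  [with K=2, H=12, N=3]  = 16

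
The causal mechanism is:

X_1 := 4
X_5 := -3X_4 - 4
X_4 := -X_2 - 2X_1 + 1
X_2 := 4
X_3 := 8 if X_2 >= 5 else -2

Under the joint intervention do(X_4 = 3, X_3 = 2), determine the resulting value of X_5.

-13

The joint intervention fixes X_4 = 3, X_3 = 2, removing each variable's own equation.
X_5 = -3X_4 - 4  [with X_4=3]  = -13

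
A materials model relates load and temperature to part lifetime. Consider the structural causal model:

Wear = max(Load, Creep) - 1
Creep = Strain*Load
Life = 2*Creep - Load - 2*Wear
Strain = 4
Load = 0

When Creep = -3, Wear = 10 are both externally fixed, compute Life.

-26

Setting Creep = -3, Wear = 10 by intervention discards those variables' equations.
Life = 2*Creep - Load - 2*Wear  [with Creep=-3, Load=0, Wear=10]  = -26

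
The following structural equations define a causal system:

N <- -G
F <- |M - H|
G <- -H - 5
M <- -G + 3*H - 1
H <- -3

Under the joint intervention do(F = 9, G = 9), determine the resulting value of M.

-19

Setting F = 9, G = 9 by intervention discards those variables' equations.
M = -G + 3*H - 1  [with G=9, H=-3]  = -19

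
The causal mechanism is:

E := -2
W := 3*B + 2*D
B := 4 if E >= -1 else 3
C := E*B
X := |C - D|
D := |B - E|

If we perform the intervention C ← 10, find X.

5

do(C=10) replaces the equation C := E*B with the constant C = 10.
B = 4 if E >= -1 else 3  [with E=-2]  = 3
D = |B - E|  [with B=3, E=-2]  = 5
X = |C - D|  [with C=10, D=5]  = 5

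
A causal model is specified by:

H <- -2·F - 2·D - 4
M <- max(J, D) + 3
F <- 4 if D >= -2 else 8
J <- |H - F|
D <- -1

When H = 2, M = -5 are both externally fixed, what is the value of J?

2

The joint intervention fixes H = 2, M = -5, removing each variable's own equation.
F = 4 if D >= -2 else 8  [with D=-1]  = 4
J = |H - F|  [with H=2, F=4]  = 2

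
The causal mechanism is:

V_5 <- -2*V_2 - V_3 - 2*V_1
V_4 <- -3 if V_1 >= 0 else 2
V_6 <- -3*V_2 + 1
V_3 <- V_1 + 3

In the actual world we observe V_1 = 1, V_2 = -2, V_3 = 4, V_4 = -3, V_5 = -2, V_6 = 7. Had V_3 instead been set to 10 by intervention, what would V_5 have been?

-8

do(V_3=10) replaces the equation V_3 <- V_1 + 3 with the constant V_3 = 10.
V_5 = -2*V_2 - V_3 - 2*V_1  [with V_2=-2, V_3=10, V_1=1]  = -8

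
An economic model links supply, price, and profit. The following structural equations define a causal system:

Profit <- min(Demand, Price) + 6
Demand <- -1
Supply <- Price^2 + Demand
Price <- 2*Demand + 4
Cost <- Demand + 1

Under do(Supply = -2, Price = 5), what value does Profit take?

5

Setting Supply = -2, Price = 5 by intervention discards those variables' equations.
Profit = min(Demand, Price) + 6  [with Demand=-1, Price=5]  = 5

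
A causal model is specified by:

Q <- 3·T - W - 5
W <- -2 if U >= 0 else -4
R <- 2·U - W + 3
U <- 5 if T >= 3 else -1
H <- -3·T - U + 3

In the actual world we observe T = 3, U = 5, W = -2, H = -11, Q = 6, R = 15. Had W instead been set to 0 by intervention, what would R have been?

The intervention breaks the incoming arrows to W: W <- -2 if U >= 0 else -4 no longer applies, and W = 0.
U = 5 if T >= 3 else -1  [with T=3]  = 5
R = 2·U - W + 3  [with U=5, W=0]  = 13

13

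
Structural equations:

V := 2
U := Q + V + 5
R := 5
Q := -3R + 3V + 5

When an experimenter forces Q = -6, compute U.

The intervention breaks the incoming arrows to Q: Q := -3R + 3V + 5 no longer applies, and Q = -6.
U = Q + V + 5  [with Q=-6, V=2]  = 1

1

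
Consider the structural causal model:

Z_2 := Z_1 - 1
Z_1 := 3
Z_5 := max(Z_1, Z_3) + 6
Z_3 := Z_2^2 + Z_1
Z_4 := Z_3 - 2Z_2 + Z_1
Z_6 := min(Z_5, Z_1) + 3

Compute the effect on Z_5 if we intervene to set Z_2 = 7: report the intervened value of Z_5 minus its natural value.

45

do(Z_2=7) replaces the equation Z_2 := Z_1 - 1 with the constant Z_2 = 7.
Z_3 = Z_2^2 + Z_1  [with Z_2=7, Z_1=3]  = 52
Z_5 = max(Z_1, Z_3) + 6  [with Z_1=3, Z_3=52]  = 58
Without intervention: Z_2 = Z_1 - 1  [with Z_1=3]  = 2; Z_3 = Z_2^2 + Z_1  [with Z_2=2, Z_1=3]  = 7; Z_5 = max(Z_1, Z_3) + 6  [with Z_1=3, Z_3=7]  = 13.
Change = 58 − 13 = 45.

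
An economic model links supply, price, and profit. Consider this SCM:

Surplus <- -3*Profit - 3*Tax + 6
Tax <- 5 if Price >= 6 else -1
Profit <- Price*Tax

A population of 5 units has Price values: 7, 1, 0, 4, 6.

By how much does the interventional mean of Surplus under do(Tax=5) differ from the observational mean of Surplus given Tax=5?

do(Tax=5) breaks Tax's dependence on Price. With Tax=5 fixed, Surplus across the units is -114, -24, -9, -69, -99, mean -63.
Observing Tax=5 restricts to units where Tax's equation naturally yields 5: Price ∈ {7, 6}. In that subpopulation Surplus = -114, -99, mean -106.5.
Difference = -63 − (-106.5) = 43.5.

43.5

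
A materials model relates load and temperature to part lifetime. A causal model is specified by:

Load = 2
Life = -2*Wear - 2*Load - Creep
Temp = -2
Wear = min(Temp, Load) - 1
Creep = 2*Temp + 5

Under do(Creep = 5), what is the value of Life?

-3

do(Creep=5) replaces the equation Creep = 2*Temp + 5 with the constant Creep = 5.
Wear = min(Temp, Load) - 1  [with Temp=-2, Load=2]  = -3
Life = -2*Wear - 2*Load - Creep  [with Wear=-3, Load=2, Creep=5]  = -3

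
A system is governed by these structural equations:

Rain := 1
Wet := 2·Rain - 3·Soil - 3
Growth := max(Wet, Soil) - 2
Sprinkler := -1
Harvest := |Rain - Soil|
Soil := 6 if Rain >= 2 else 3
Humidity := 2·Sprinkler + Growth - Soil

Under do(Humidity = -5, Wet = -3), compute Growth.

1

Setting Humidity = -5, Wet = -3 by intervention discards those variables' equations.
Soil = 6 if Rain >= 2 else 3  [with Rain=1]  = 3
Growth = max(Wet, Soil) - 2  [with Wet=-3, Soil=3]  = 1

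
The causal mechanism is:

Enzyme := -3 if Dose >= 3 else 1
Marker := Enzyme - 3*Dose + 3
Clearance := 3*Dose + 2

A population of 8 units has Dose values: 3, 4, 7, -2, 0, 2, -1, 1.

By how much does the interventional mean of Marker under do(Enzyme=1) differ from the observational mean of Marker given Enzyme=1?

Under do(Enzyme=1), Enzyme's equation is replaced by Enzyme=1 for every unit. Per-unit Marker: -5, -8, -17, 10, 4, -2, 7, 1. Mean = -1.25.
Observing Enzyme=1 restricts to units where Enzyme's equation naturally yields 1: Dose ∈ {-2, 0, 2, -1, 1}. In that subpopulation Marker = 10, 4, -2, 7, 1, mean 4.
Difference = -1.25 − 4 = -5.25.

-5.25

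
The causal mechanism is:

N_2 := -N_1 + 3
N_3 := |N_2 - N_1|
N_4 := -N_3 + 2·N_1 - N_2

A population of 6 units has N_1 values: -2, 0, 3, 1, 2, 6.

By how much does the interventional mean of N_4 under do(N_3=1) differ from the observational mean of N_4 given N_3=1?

Under do(N_3=1), N_3's equation is replaced by N_3=1 for every unit. Per-unit N_4: -10, -4, 5, -1, 2, 14. Mean = 1.
Conditioning on N_3=1 selects the 2 unit(s) with N_1 ∈ {1, 2}. Their N_4 values: -1, 2. Mean = 0.5.
Difference = 1 − 0.5 = 0.5.

0.5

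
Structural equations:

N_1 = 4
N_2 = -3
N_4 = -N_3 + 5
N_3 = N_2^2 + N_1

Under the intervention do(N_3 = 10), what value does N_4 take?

-5

The intervention breaks the incoming arrows to N_3: N_3 = N_2^2 + N_1 no longer applies, and N_3 = 10.
N_4 = -N_3 + 5  [with N_3=10]  = -5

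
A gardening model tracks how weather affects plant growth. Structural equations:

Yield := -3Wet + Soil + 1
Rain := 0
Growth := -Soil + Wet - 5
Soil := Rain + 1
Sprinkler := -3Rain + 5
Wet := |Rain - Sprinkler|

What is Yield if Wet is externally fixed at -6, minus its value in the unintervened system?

33

Under do(Wet=-6), the mechanism Wet := |Rain - Sprinkler| is discarded; Wet is fixed at -6.
Soil = Rain + 1  [with Rain=0]  = 1
Yield = -3Wet + Soil + 1  [with Wet=-6, Soil=1]  = 20
Without intervention: Sprinkler = -3Rain + 5  [with Rain=0]  = 5; Soil = Rain + 1  [with Rain=0]  = 1; Wet = |Rain - Sprinkler|  [with Rain=0, Sprinkler=5]  = 5; Yield = -3Wet + Soil + 1  [with Wet=5, Soil=1]  = -13.
Change = 20 − (-13) = 33.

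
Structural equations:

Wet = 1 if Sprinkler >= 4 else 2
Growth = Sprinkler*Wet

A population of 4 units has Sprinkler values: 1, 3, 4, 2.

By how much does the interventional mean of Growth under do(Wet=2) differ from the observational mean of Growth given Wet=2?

1

do(Wet=2) breaks Wet's dependence on Sprinkler. With Wet=2 fixed, Growth across the units is 2, 6, 8, 4, mean 5.
Conditioning on Wet=2 selects the 3 unit(s) with Sprinkler ∈ {1, 3, 2}. Their Growth values: 2, 6, 4. Mean = 4.
Difference = 5 − 4 = 1.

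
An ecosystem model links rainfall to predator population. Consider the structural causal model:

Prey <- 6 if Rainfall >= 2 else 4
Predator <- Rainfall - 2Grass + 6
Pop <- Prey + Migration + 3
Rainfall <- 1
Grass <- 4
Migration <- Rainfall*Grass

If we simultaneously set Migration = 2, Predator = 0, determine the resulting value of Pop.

Setting Migration = 2, Predator = 0 by intervention discards those variables' equations.
Prey = 6 if Rainfall >= 2 else 4  [with Rainfall=1]  = 4
Pop = Prey + Migration + 3  [with Prey=4, Migration=2]  = 9

9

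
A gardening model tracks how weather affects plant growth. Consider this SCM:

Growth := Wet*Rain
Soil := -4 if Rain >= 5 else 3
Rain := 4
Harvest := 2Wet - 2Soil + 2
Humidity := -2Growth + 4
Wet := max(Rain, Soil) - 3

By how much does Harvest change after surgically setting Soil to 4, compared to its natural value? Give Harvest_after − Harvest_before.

-2

Under do(Soil=4), the mechanism Soil := -4 if Rain >= 5 else 3 is discarded; Soil is fixed at 4.
Wet = max(Rain, Soil) - 3  [with Rain=4, Soil=4]  = 1
Harvest = 2Wet - 2Soil + 2  [with Wet=1, Soil=4]  = -4
Without intervention: Soil = -4 if Rain >= 5 else 3  [with Rain=4]  = 3; Wet = max(Rain, Soil) - 3  [with Rain=4, Soil=3]  = 1; Harvest = 2Wet - 2Soil + 2  [with Wet=1, Soil=3]  = -2.
Change = -4 − (-2) = -2.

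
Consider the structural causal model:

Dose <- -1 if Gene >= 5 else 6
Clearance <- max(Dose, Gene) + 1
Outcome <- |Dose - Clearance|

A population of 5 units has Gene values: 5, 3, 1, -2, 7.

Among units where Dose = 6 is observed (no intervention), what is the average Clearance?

Conditioning on Dose=6 selects the 3 unit(s) with Gene ∈ {3, 1, -2}. Their Clearance values: 7, 7, 7. Mean = 7.

7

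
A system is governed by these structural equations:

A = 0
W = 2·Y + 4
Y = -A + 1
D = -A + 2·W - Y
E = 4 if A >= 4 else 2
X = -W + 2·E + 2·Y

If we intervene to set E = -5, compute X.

-14

Intervening sets E = -5 and removes its equation (E = 4 if A >= 4 else 2).
Y = -A + 1  [with A=0]  = 1
W = 2·Y + 4  [with Y=1]  = 6
X = -W + 2·E + 2·Y  [with W=6, E=-5, Y=1]  = -14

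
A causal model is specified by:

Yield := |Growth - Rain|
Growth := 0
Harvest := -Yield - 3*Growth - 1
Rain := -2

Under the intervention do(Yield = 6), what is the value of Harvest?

-7

The intervention breaks the incoming arrows to Yield: Yield := |Growth - Rain| no longer applies, and Yield = 6.
Harvest = -Yield - 3*Growth - 1  [with Yield=6, Growth=0]  = -7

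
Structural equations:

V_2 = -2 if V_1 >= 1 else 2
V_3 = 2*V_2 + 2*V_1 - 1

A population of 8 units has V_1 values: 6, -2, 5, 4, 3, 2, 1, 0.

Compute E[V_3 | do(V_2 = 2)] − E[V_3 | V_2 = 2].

Every unit gets V_2=2 under the intervention. V_3 values become 15, -1, 13, 11, 9, 7, 5, 3; E[V_3|do(V_2=2)] = 7.75.
E[V_3|V_2=2] averages over only the 2 units with V_2=2 (V_1 = -2, 0): V_3 = -1, 3, mean 1.
Difference = 7.75 − 1 = 6.75.

6.75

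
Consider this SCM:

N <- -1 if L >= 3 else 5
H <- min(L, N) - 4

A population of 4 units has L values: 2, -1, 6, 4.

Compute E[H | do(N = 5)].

-1.5

Under do(N=5), N's equation is replaced by N=5 for every unit. Per-unit H: -2, -5, 1, 0. Mean = -1.5.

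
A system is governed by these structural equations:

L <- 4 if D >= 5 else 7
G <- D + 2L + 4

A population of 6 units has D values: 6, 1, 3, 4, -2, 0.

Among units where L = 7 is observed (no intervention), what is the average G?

E[G|L=7] averages over only the 5 units with L=7 (D = 1, 3, 4, -2, 0): G = 19, 21, 22, 16, 18, mean 19.2.

19.2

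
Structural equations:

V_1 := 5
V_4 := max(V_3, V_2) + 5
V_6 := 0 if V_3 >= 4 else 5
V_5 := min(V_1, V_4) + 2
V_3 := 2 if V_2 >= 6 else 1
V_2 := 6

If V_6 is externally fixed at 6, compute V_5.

do(V_6=6) replaces the equation V_6 := 0 if V_3 >= 4 else 5 with the constant V_6 = 6.
Since V_5 is not a descendant of the intervened variable, it is unaffected.
V_3 = 2 if V_2 >= 6 else 1  [with V_2=6]  = 2
V_4 = max(V_3, V_2) + 5  [with V_3=2, V_2=6]  = 11
V_5 = min(V_1, V_4) + 2  [with V_1=5, V_4=11]  = 7

7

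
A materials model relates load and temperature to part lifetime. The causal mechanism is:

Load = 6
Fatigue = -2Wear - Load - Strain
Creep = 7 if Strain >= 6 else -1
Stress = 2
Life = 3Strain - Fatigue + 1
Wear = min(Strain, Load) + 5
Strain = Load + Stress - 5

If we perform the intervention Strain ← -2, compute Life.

5

The intervention breaks the incoming arrows to Strain: Strain = Load + Stress - 5 no longer applies, and Strain = -2.
Wear = min(Strain, Load) + 5  [with Strain=-2, Load=6]  = 3
Fatigue = -2Wear - Load - Strain  [with Wear=3, Load=6, Strain=-2]  = -10
Life = 3Strain - Fatigue + 1  [with Strain=-2, Fatigue=-10]  = 5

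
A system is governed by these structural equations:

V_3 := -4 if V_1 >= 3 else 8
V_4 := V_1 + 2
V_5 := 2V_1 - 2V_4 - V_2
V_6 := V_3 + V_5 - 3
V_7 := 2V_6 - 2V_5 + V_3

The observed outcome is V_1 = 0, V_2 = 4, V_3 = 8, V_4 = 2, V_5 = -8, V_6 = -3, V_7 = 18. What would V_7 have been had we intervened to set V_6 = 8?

Intervening sets V_6 = 8 and removes its equation (V_6 := V_3 + V_5 - 3).
V_3 = -4 if V_1 >= 3 else 8  [with V_1=0]  = 8
V_4 = V_1 + 2  [with V_1=0]  = 2
V_5 = 2V_1 - 2V_4 - V_2  [with V_1=0, V_4=2, V_2=4]  = -8
V_7 = 2V_6 - 2V_5 + V_3  [with V_6=8, V_5=-8, V_3=8]  = 40

40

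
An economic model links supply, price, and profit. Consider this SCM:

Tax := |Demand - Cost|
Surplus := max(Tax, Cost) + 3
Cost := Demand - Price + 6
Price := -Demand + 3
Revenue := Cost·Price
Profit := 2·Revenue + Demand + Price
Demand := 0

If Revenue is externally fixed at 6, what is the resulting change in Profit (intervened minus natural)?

Under do(Revenue=6), the mechanism Revenue := Cost·Price is discarded; Revenue is fixed at 6.
Price = -Demand + 3  [with Demand=0]  = 3
Profit = 2·Revenue + Demand + Price  [with Revenue=6, Demand=0, Price=3]  = 15
Without intervention: Price = -Demand + 3  [with Demand=0]  = 3; Cost = Demand - Price + 6  [with Demand=0, Price=3]  = 3; Revenue = Cost·Price  [with Cost=3, Price=3]  = 9; Profit = 2·Revenue + Demand + Price  [with Revenue=9, Demand=0, Price=3]  = 21.
Change = 15 − 21 = -6.

-6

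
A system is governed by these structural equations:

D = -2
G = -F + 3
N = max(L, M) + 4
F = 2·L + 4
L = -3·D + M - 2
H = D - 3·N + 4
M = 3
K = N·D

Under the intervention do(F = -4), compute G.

do(F=-4) replaces the equation F = 2·L + 4 with the constant F = -4.
G = -F + 3  [with F=-4]  = 7

7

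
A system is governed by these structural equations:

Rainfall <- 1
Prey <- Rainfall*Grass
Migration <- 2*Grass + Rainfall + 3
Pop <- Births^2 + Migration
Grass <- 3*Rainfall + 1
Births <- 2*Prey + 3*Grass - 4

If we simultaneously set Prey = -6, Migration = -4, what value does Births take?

-4

The joint intervention fixes Prey = -6, Migration = -4, removing each variable's own equation.
Grass = 3*Rainfall + 1  [with Rainfall=1]  = 4
Births = 2*Prey + 3*Grass - 4  [with Prey=-6, Grass=4]  = -4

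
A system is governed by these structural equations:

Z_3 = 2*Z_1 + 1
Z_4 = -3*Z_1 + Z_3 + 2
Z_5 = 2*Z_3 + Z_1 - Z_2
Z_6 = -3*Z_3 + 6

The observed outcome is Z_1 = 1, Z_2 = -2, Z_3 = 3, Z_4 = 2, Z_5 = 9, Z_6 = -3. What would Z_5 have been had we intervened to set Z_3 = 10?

23

do(Z_3=10) replaces the equation Z_3 = 2*Z_1 + 1 with the constant Z_3 = 10.
Z_5 = 2*Z_3 + Z_1 - Z_2  [with Z_3=10, Z_1=1, Z_2=-2]  = 23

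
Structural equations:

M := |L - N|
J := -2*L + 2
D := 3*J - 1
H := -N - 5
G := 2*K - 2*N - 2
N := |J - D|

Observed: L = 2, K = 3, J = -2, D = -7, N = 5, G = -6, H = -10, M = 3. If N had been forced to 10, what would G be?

The intervention breaks the incoming arrows to N: N := |J - D| no longer applies, and N = 10.
G = 2*K - 2*N - 2  [with K=3, N=10]  = -16

-16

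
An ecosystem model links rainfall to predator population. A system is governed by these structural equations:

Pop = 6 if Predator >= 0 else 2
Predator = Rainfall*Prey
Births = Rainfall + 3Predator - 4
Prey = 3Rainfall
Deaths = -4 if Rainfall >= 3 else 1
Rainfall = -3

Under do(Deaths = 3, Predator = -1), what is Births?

-10

Under do(Deaths = 3, Predator = -1), each intervened variable's structural equation is replaced by its fixed value.
Births = Rainfall + 3Predator - 4  [with Rainfall=-3, Predator=-1]  = -10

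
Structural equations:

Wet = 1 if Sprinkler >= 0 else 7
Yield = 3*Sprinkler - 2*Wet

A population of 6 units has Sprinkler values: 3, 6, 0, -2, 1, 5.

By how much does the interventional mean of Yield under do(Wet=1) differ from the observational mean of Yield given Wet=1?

-2.5

do(Wet=1) breaks Wet's dependence on Sprinkler. With Wet=1 fixed, Yield across the units is 7, 16, -2, -8, 1, 13, mean 4.5.
Observing Wet=1 restricts to units where Wet's equation naturally yields 1: Sprinkler ∈ {3, 6, 0, 1, 5}. In that subpopulation Yield = 7, 16, -2, 1, 13, mean 7.
Difference = 4.5 − 7 = -2.5.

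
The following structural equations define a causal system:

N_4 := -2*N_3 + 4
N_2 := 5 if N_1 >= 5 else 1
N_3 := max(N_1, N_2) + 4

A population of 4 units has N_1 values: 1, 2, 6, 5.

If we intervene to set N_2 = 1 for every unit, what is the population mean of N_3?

Every unit gets N_2=1 under the intervention. N_3 values become 5, 6, 10, 9; E[N_3|do(N_2=1)] = 7.5.

7.5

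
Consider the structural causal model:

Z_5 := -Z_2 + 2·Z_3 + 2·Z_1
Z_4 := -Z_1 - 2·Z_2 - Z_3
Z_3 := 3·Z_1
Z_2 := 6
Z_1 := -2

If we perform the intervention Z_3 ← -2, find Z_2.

6

Under do(Z_3=-2), the mechanism Z_3 := 3·Z_1 is discarded; Z_3 is fixed at -2.
Since Z_2 is not a descendant of the intervened variable, it is unaffected.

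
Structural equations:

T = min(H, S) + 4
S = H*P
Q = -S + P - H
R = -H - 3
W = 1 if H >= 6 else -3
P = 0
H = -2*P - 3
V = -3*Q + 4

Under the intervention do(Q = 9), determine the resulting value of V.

-23

Intervening sets Q = 9 and removes its equation (Q = -S + P - H).
V = -3*Q + 4  [with Q=9]  = -23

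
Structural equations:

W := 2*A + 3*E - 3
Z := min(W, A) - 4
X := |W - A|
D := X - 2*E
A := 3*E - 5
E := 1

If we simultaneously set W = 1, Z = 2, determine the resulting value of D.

1

Setting W = 1, Z = 2 by intervention discards those variables' equations.
A = 3*E - 5  [with E=1]  = -2
X = |W - A|  [with W=1, A=-2]  = 3
D = X - 2*E  [with X=3, E=1]  = 1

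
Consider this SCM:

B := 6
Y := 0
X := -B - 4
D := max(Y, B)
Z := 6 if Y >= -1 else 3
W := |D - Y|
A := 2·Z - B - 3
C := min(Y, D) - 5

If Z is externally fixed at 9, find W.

6

The intervention breaks the incoming arrows to Z: Z := 6 if Y >= -1 else 3 no longer applies, and Z = 9.
Since W is not a descendant of the intervened variable, it is unaffected.
D = max(Y, B)  [with Y=0, B=6]  = 6
W = |D - Y|  [with D=6, Y=0]  = 6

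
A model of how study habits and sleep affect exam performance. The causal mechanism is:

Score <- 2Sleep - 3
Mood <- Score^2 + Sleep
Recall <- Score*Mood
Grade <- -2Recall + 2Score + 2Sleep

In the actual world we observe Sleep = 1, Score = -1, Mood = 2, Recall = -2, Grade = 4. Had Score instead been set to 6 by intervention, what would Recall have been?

Under do(Score=6), the mechanism Score <- 2Sleep - 3 is discarded; Score is fixed at 6.
Mood = Score^2 + Sleep  [with Score=6, Sleep=1]  = 37
Recall = Score*Mood  [with Score=6, Mood=37]  = 222

222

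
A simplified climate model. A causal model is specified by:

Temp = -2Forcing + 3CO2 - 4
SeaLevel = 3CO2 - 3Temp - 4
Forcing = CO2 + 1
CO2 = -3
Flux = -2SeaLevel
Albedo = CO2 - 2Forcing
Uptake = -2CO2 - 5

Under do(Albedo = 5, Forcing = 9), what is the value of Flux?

The joint intervention fixes Albedo = 5, Forcing = 9, removing each variable's own equation.
Temp = -2Forcing + 3CO2 - 4  [with Forcing=9, CO2=-3]  = -31
SeaLevel = 3CO2 - 3Temp - 4  [with CO2=-3, Temp=-31]  = 80
Flux = -2SeaLevel  [with SeaLevel=80]  = -160

-160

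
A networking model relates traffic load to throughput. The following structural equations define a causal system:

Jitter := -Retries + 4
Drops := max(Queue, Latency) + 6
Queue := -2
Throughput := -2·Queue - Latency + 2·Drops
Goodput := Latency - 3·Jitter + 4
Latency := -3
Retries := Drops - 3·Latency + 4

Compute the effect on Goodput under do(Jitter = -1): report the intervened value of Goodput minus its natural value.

Under do(Jitter=-1), the mechanism Jitter := -Retries + 4 is discarded; Jitter is fixed at -1.
Goodput = Latency - 3·Jitter + 4  [with Latency=-3, Jitter=-1]  = 4
Without intervention: Drops = max(Queue, Latency) + 6  [with Queue=-2, Latency=-3]  = 4; Retries = Drops - 3·Latency + 4  [with Drops=4, Latency=-3]  = 17; Jitter = -Retries + 4  [with Retries=17]  = -13; Goodput = Latency - 3·Jitter + 4  [with Latency=-3, Jitter=-13]  = 40.
Change = 4 − 40 = -36.

-36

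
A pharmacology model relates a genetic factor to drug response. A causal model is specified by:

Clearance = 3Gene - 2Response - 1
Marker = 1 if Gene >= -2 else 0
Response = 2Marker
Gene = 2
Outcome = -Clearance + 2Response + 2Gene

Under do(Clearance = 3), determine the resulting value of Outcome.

Intervening sets Clearance = 3 and removes its equation (Clearance = 3Gene - 2Response - 1).
Marker = 1 if Gene >= -2 else 0  [with Gene=2]  = 1
Response = 2Marker  [with Marker=1]  = 2
Outcome = -Clearance + 2Response + 2Gene  [with Clearance=3, Response=2, Gene=2]  = 5

5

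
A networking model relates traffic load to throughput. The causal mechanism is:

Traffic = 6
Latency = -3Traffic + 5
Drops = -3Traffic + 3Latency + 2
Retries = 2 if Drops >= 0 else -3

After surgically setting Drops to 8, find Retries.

The intervention breaks the incoming arrows to Drops: Drops = -3Traffic + 3Latency + 2 no longer applies, and Drops = 8.
Retries = 2 if Drops >= 0 else -3  [with Drops=8]  = 2

2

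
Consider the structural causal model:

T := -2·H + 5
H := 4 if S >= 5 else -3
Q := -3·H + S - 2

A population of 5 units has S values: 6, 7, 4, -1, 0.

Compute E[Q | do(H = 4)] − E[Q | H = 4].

do(H=4) breaks H's dependence on S. With H=4 fixed, Q across the units is -8, -7, -10, -15, -14, mean -10.8.
Observing H=4 restricts to units where H's equation naturally yields 4: S ∈ {6, 7}. In that subpopulation Q = -8, -7, mean -7.5.
Difference = -10.8 − (-7.5) = -3.3.

-3.3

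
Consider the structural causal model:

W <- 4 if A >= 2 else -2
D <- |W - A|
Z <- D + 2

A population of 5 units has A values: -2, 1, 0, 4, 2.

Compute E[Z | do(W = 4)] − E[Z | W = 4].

2

The intervention sets W=4 in all 5 units regardless of A. Recomputing Z per unit gives 8, 5, 6, 2, 4; average 5.
Observing W=4 restricts to units where W's equation naturally yields 4: A ∈ {4, 2}. In that subpopulation Z = 2, 4, mean 3.
Difference = 5 − 3 = 2.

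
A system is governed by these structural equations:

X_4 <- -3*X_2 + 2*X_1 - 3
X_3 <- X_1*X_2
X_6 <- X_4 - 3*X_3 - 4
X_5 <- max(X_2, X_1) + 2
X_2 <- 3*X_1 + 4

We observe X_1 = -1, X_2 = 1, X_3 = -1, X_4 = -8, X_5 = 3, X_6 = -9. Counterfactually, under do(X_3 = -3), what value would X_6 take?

-3

The intervention breaks the incoming arrows to X_3: X_3 <- X_1*X_2 no longer applies, and X_3 = -3.
X_2 = 3*X_1 + 4  [with X_1=-1]  = 1
X_4 = -3*X_2 + 2*X_1 - 3  [with X_2=1, X_1=-1]  = -8
X_6 = X_4 - 3*X_3 - 4  [with X_4=-8, X_3=-3]  = -3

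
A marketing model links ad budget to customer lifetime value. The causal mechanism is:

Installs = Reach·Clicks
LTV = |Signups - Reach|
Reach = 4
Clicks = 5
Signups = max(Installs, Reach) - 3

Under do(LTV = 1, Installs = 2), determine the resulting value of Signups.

1

Under do(LTV = 1, Installs = 2), each intervened variable's structural equation is replaced by its fixed value.
Signups = max(Installs, Reach) - 3  [with Installs=2, Reach=4]  = 1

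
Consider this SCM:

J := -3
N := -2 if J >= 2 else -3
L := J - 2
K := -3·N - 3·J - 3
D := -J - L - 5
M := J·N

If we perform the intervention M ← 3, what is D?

do(M=3) replaces the equation M := J·N with the constant M = 3.
Since D is not a descendant of the intervened variable, it is unaffected.
L = J - 2  [with J=-3]  = -5
D = -J - L - 5  [with J=-3, L=-5]  = 3

3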